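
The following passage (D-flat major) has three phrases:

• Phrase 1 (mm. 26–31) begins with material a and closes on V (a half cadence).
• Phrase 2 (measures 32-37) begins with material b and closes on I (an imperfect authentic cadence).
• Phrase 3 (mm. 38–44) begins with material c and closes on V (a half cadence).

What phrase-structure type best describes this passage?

The final phrase closes with a half cadence, which is not stronger than the preceding imperfect authentic cadence; the 3 phrases lack an overall antecedent–consequent design and so form a phrase group.

phrase group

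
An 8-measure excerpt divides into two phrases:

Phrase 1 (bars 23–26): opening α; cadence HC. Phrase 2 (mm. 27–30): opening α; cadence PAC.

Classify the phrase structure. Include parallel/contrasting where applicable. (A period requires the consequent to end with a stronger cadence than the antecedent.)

parallel period

Phrase 1 ends with a half cadence (weaker) and phrase 2 with a perfect authentic cadence (stronger): antecedent + consequent = a period.
The two phrases open with the same material (α / α), so the period is parallel.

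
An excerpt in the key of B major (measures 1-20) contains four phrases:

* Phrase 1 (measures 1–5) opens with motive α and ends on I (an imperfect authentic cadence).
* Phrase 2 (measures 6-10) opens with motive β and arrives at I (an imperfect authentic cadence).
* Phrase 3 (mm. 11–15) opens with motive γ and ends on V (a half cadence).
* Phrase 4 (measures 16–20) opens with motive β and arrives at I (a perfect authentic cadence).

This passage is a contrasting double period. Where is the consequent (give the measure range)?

In a double period the four phrases pair into a large antecedent (phrases 1–2, ending imperfect authentic cadence) and a large consequent (phrases 3–4, ending perfect authentic cadence). The consequent spans bars 11–20.

measures 11–20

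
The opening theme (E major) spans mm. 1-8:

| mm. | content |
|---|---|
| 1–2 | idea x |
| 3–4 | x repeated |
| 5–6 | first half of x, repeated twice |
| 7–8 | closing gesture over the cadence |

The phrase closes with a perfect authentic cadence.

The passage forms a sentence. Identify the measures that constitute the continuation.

After the presentation (measures 1–4), the continuation covers the fragmentation through the cadence: measures 5-8.

measures 5–8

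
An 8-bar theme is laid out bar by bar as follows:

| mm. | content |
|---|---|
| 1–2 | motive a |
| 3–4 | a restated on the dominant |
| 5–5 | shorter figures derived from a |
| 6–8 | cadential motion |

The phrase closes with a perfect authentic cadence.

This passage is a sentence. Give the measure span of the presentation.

The presentation of a sentence is the basic idea (mm. 1-2) plus its repetition (mm. 3–4); the presentation is therefore measures 1–4.

measures 1–4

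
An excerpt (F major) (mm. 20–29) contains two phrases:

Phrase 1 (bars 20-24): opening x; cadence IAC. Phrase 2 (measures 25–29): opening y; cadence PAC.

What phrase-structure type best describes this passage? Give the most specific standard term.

contrasting period

Phrase 1 ends with an imperfect authentic cadence (weaker) and phrase 2 with a perfect authentic cadence (stronger): antecedent + consequent = a period.
The two phrases open with different material (x / y), so the period is contrasting.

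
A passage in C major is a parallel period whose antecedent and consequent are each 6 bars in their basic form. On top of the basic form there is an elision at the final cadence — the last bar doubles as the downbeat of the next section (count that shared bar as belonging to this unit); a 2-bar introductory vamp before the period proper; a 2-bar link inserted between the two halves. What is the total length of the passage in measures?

Basic parallel period: 6 + 6 = 12 bars.
12 (basic form) + 2 (introduction) + 2 (link) = 16.
The elision shares a bar with the next section but does not change this unit's count.

16 measures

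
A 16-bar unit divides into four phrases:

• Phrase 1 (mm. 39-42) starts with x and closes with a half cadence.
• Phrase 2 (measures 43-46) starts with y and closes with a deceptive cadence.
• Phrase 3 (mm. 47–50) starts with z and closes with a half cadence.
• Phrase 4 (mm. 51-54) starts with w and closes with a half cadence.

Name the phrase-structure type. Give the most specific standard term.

phrase group

Phrase 4 ends with a half cadence, no stronger than phrase 2's deceptive cadence, so the four phrases do not form a double period; nor do phrases 3–4 duplicate 1–2, so it is not a repeated period. With no phrase reaching a conclusive cadence, the passage is a phrase group.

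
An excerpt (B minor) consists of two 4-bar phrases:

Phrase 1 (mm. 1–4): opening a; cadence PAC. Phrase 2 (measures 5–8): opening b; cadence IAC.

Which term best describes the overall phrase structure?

The second phrase closes with an imperfect authentic cadence, which is not stronger than the first phrase's perfect authentic cadence; without a weak→strong cadential pair there is no antecedent–consequent relationship, so this is a phrase group rather than a period.

phrase group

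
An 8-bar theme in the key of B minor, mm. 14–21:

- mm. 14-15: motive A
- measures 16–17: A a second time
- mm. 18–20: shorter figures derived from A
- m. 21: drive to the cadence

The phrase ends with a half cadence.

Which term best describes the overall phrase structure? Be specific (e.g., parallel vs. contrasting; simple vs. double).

Basic idea (bars 14–15) + its repetition (measures 16–17) form the presentation; fragmentation and cadence (bars 18–21) form the continuation — the 8-bar whole is a sentence.

sentence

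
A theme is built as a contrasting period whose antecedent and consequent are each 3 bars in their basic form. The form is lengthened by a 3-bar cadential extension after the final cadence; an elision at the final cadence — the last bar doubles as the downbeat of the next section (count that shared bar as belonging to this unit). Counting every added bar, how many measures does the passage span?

9 measures

Basic contrasting period: 3 + 3 = 6 bars.
6 (basic form) + 3 (cadential extension) = 9.
The elision shares a bar with the next section but does not change this unit's count.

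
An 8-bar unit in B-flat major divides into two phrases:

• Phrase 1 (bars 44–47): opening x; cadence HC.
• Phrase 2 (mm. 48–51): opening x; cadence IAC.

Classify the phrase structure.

parallel period

Phrase 1 ends with a half cadence (weaker) and phrase 2 with an imperfect authentic cadence (stronger): antecedent + consequent = a period.
The two phrases open with the same material (x / x), so the period is parallel.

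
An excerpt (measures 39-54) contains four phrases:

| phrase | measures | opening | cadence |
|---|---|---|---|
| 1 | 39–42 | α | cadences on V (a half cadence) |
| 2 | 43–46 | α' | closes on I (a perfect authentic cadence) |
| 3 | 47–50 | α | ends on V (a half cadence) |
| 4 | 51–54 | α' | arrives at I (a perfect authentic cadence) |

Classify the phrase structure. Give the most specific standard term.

The cadence pattern HC–PAC–HC–PAC is weak–strong twice, and phrases 3–4 restate phrases 1–2: a period heard twice, not a double period (which would end weakly at phrase 2).

repeated period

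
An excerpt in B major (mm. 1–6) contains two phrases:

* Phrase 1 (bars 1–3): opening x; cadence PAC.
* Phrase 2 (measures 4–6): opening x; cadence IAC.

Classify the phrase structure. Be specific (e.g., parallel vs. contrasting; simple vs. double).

phrase group

The second phrase closes with an imperfect authentic cadence, which is not stronger than the first phrase's perfect authentic cadence; without a weak→strong cadential pair there is no antecedent–consequent relationship, so this is a phrase group rather than a period.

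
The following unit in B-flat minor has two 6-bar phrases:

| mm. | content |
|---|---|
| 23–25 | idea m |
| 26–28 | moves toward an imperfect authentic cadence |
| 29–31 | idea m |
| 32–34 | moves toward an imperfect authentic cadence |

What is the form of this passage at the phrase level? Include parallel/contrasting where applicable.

repeated phrase

Both phrases have the same opening (m) and the same cadence (imperfect authentic cadence): the second is a restatement, not a consequent, so this is a repeated phrase rather than a period.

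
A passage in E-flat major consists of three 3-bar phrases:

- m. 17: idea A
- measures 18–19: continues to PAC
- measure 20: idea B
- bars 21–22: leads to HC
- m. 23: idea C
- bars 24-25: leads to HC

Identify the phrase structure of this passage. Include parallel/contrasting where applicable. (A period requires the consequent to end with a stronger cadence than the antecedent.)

phrase group

The final phrase closes with a half cadence, which is not stronger than the preceding half cadence; the 3 phrases lack an overall antecedent–consequent design and so form a phrase group.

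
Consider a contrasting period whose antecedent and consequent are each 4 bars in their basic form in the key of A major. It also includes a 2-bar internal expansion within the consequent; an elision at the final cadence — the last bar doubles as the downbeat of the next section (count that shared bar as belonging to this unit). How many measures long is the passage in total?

Basic contrasting period: 4 + 4 = 8 bars.
8 (basic form) + 2 (internal expansion) = 10.
The elision shares a bar with the next section but does not change this unit's count.

10 measures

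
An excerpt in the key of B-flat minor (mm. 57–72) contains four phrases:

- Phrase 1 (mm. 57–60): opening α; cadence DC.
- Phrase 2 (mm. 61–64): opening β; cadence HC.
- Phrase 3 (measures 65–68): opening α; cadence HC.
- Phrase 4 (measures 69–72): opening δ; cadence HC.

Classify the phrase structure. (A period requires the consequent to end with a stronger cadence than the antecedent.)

Phrase 4 ends with a half cadence, no stronger than phrase 2's half cadence, so the four phrases do not form a double period; nor do phrases 3–4 duplicate 1–2, so it is not a repeated period. With no phrase reaching a conclusive cadence, the passage is a phrase group.

phrase group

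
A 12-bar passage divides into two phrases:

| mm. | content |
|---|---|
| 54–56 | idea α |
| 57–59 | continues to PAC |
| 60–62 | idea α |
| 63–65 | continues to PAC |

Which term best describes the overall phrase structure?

repeated phrase

Both phrases have the same opening (α) and the same cadence (perfect authentic cadence): the second is a restatement, not a consequent, so this is a repeated phrase rather than a period.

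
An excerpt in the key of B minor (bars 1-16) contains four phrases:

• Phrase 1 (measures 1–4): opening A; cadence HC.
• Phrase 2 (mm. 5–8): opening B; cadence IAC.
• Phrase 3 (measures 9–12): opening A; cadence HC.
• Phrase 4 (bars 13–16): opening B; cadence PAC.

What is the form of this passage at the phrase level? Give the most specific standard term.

parallel double period

Four phrases in two halves: the first half (bars 1–8) ends with an imperfect authentic cadence, the second (measures 9-16) with a perfect authentic cadence — a large antecedent–consequent pair, i.e. a double period.
Phrase 3 begins with the same material as phrase 1, making it parallel.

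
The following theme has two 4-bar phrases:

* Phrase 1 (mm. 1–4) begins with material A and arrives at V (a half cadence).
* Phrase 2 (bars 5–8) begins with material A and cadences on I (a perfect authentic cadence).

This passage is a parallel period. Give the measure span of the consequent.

The antecedent is the phrase ending with the weaker cadence (half cadence, phrase 1) and the consequent the one ending more conclusively (perfect authentic cadence, phrase 2); the consequent is mm. 5-8.

measures 5–8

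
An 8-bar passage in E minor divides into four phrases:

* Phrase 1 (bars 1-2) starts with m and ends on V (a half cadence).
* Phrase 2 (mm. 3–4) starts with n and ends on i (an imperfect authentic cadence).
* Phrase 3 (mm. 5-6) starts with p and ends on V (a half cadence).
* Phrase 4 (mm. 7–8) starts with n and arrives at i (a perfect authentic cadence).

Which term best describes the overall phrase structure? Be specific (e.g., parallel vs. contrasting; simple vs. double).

contrasting double period

Four phrases in two halves: the first half (mm. 1-4) ends with an imperfect authentic cadence, the second (bars 5–8) with a perfect authentic cadence — a large antecedent–consequent pair, i.e. a double period.
Phrase 3 begins with different material from phrase 1, making it contrasting.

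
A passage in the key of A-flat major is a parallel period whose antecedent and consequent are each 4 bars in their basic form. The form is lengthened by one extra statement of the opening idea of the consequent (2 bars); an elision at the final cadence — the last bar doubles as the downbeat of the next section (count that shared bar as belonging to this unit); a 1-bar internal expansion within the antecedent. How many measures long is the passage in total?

Basic parallel period: 4 + 4 = 8 bars.
8 (basic form) + 2 (extra statement) + 1 (internal expansion) = 11.
The elision shares a bar with the next section but does not change this unit's count.

11 measures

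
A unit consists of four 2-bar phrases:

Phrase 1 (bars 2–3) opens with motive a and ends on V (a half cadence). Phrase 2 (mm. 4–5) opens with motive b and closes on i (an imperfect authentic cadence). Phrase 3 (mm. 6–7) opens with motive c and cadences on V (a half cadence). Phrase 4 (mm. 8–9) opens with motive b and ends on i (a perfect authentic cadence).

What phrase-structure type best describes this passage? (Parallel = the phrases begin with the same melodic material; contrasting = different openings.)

Four phrases in two halves: the first half (mm. 2–5) ends with an imperfect authentic cadence, the second (bars 6–9) with a perfect authentic cadence — a large antecedent–consequent pair, i.e. a double period.
Phrase 3 begins with different material from phrase 1, making it contrasting.

contrasting double period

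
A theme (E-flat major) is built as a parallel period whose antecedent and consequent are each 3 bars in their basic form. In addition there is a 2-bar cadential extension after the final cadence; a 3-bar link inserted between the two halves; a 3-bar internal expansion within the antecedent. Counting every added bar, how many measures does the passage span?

14 measures

Basic parallel period: 3 + 3 = 6 bars.
6 (basic form) + 2 (cadential extension) + 3 (link) + 3 (internal expansion) = 14.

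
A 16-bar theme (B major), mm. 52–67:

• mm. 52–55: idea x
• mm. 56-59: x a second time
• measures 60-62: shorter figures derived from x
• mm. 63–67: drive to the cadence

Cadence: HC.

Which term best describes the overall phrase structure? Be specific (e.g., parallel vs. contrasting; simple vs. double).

Basic idea (bars 52–55) + its repetition (mm. 56-59) form the presentation; fragmentation and cadence (measures 60-67) form the continuation — the 16-bar whole is a sentence.

sentence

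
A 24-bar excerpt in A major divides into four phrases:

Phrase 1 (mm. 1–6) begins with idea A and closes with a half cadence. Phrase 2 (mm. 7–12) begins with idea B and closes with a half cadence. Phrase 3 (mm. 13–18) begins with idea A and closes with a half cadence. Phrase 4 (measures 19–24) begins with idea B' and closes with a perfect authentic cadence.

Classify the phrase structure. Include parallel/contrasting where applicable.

parallel double period

Four phrases in two halves: the first half (measures 1–12) ends with a half cadence, the second (mm. 13-24) with a perfect authentic cadence — a large antecedent–consequent pair, i.e. a double period.
Phrase 3 begins with the same material as phrase 1, making it parallel.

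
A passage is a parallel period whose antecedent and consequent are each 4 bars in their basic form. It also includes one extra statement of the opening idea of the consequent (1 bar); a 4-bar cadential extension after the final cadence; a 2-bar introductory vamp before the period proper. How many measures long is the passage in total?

Basic parallel period: 4 + 4 = 8 bars.
8 (basic form) + 1 (extra statement) + 4 (cadential extension) + 2 (introduction) = 15.

15 measures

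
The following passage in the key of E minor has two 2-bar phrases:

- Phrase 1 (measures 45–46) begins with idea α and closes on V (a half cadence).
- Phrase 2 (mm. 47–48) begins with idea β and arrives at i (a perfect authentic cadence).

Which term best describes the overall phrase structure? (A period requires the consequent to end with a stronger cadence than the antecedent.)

Phrase 1 ends with a half cadence (weaker) and phrase 2 with a perfect authentic cadence (stronger): antecedent + consequent = a period.
The two phrases open with different material (α / β), so the period is contrasting.

contrasting period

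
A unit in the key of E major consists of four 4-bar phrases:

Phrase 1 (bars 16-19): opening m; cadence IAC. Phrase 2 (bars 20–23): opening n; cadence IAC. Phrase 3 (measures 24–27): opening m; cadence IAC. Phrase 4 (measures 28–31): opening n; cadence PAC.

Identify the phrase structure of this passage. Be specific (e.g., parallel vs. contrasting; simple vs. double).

parallel double period

Four phrases in two halves: the first half (mm. 16–23) ends with an imperfect authentic cadence, the second (measures 24–31) with a perfect authentic cadence — a large antecedent–consequent pair, i.e. a double period.
Phrase 3 begins with the same material as phrase 1, making it parallel.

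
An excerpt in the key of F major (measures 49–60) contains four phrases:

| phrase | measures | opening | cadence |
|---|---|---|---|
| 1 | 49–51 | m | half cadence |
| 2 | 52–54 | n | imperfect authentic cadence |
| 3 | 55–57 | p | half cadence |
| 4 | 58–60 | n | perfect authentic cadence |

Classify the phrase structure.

contrasting double period

Four phrases in two halves: the first half (measures 49–54) ends with an imperfect authentic cadence, the second (measures 55–60) with a perfect authentic cadence — a large antecedent–consequent pair, i.e. a double period.
Phrase 3 begins with different material from phrase 1, making it contrasting.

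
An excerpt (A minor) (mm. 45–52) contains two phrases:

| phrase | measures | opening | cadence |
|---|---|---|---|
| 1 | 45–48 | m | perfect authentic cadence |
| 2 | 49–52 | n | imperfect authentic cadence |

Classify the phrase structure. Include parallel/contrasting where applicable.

The second phrase closes with an imperfect authentic cadence, which is not stronger than the first phrase's perfect authentic cadence; without a weak→strong cadential pair there is no antecedent–consequent relationship, so this is a phrase group rather than a period.

phrase group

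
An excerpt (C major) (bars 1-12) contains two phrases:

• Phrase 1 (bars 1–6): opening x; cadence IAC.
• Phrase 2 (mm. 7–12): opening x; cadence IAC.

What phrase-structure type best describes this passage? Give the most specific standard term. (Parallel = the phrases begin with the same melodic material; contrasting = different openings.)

repeated phrase

Both phrases have the same opening (x) and the same cadence (imperfect authentic cadence): the second is a restatement, not a consequent, so this is a repeated phrase rather than a period.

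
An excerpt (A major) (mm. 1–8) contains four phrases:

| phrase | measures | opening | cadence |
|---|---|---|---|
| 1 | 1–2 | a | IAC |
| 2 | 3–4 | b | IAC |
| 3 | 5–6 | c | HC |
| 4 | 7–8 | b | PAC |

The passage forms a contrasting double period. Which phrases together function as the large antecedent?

phrases 1 and 2

In a double period the first pair of phrases (ending imperfect authentic cadence) is the large antecedent and the second pair (ending perfect authentic cadence) is the large consequent; the antecedent is phrases 1 and 2.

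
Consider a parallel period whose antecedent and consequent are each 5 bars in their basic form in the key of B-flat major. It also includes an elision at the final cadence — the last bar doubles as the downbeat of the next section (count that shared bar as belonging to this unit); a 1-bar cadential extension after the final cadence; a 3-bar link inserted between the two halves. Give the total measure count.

14 measures

Basic parallel period: 5 + 5 = 10 bars.
10 (basic form) + 1 (cadential extension) + 3 (link) = 14.
The elision shares a bar with the next section but does not change this unit's count.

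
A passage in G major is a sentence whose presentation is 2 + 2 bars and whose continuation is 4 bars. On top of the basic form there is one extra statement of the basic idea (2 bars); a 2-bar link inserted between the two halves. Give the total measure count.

12 measures

Basic sentence: 2 + 2 + 4 = 8 bars.
8 (basic form) + 2 (extra statement) + 2 (link) = 12.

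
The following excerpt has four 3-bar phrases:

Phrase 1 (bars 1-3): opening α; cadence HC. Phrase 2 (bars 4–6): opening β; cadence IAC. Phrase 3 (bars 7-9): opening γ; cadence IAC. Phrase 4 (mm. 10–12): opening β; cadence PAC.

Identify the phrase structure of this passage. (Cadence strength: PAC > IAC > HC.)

Four phrases in two halves: the first half (mm. 1–6) ends with an imperfect authentic cadence, the second (bars 7–12) with a perfect authentic cadence — a large antecedent–consequent pair, i.e. a double period.
Phrase 3 begins with different material from phrase 1, making it contrasting.

contrasting double period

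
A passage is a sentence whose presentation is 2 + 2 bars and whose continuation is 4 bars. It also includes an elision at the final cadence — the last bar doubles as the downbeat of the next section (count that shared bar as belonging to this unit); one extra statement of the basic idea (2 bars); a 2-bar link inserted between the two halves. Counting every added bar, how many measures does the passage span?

Basic sentence: 2 + 2 + 4 = 8 bars.
8 (basic form) + 2 (extra statement) + 2 (link) = 12.
The elision shares a bar with the next section but does not change this unit's count.

12 measures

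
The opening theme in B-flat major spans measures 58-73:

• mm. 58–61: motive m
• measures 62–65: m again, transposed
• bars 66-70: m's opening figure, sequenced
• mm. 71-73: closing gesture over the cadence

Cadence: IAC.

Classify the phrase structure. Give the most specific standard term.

sentence

Basic idea (bars 58–61) + its repetition (measures 62–65) form the presentation; fragmentation and cadence (measures 66–73) form the continuation — the 16-bar whole is a sentence.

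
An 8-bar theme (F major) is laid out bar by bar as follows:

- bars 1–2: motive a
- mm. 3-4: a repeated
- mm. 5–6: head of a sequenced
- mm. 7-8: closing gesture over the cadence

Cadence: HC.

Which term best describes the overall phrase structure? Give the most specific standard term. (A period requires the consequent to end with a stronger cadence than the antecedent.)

Basic idea (measures 1-2) + its repetition (bars 3-4) form the presentation; fragmentation and cadence (measures 5–8) form the continuation — the 8-bar whole is a sentence.

sentence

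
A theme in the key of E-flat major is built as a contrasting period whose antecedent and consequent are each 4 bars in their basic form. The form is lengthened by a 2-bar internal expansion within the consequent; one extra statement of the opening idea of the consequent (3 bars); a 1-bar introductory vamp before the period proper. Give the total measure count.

14 measures

Basic contrasting period: 4 + 4 = 8 bars.
8 (basic form) + 2 (internal expansion) + 3 (extra statement) + 1 (introduction) = 14.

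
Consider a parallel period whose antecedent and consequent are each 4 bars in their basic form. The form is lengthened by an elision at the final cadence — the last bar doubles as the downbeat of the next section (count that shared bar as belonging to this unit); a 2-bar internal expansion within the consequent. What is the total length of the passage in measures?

Basic parallel period: 4 + 4 = 8 bars.
8 (basic form) + 2 (internal expansion) = 10.
The elision shares a bar with the next section but does not change this unit's count.

10 measures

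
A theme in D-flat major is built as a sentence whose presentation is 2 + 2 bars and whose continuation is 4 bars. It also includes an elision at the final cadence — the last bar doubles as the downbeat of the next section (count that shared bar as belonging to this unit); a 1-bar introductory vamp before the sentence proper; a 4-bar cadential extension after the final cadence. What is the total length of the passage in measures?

Basic sentence: 2 + 2 + 4 = 8 bars.
8 (basic form) + 1 (introduction) + 4 (cadential extension) = 13.
The elision shares a bar with the next section but does not change this unit's count.

13 measures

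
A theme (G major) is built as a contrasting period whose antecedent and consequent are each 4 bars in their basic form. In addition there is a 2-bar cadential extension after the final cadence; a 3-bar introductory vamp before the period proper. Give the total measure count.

Basic contrasting period: 4 + 4 = 8 bars.
8 (basic form) + 2 (cadential extension) + 3 (introduction) = 13.

13 measures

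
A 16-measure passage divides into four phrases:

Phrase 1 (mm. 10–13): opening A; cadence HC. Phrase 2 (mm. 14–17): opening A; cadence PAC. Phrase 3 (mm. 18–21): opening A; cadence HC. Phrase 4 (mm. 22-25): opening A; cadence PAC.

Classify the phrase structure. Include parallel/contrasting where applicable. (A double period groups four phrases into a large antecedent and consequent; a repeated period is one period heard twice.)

repeated period

The cadence pattern HC–PAC–HC–PAC is weak–strong twice, and phrases 3–4 restate phrases 1–2: a period heard twice, not a double period (which would end weakly at phrase 2).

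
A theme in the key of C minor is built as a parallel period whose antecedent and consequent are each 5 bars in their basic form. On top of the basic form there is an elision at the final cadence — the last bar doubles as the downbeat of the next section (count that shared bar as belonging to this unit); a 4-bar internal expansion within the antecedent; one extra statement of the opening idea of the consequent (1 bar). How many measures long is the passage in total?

15 measures

Basic parallel period: 5 + 5 = 10 bars.
10 (basic form) + 4 (internal expansion) + 1 (extra statement) = 15.
The elision shares a bar with the next section but does not change this unit's count.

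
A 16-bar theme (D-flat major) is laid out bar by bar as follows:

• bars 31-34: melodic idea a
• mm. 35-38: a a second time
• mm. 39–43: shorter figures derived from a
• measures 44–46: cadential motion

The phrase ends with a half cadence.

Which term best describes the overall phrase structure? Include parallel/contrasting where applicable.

sentence

Basic idea (measures 31–34) + its repetition (bars 35-38) form the presentation; fragmentation and cadence (measures 39–46) form the continuation — the 16-bar whole is a sentence.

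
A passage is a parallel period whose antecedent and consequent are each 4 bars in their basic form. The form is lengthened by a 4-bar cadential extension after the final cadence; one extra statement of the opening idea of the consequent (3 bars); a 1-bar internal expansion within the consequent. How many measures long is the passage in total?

16 measures

Basic parallel period: 4 + 4 = 8 bars.
8 (basic form) + 4 (cadential extension) + 3 (extra statement) + 1 (internal expansion) = 16.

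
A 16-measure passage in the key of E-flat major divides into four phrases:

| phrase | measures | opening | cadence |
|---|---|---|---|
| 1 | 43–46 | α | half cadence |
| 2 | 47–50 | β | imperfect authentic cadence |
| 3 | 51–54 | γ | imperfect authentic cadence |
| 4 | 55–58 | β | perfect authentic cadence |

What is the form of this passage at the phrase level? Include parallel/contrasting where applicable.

contrasting double period

Four phrases in two halves: the first half (mm. 43–50) ends with an imperfect authentic cadence, the second (mm. 51–58) with a perfect authentic cadence — a large antecedent–consequent pair, i.e. a double period.
Phrase 3 begins with different material from phrase 1, making it contrasting.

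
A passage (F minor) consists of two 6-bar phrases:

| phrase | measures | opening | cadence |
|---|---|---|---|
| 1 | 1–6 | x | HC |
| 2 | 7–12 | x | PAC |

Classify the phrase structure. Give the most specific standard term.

Phrase 1 ends with a half cadence (weaker) and phrase 2 with a perfect authentic cadence (stronger): antecedent + consequent = a period.
The two phrases open with the same material (x / x), so the period is parallel.

parallel period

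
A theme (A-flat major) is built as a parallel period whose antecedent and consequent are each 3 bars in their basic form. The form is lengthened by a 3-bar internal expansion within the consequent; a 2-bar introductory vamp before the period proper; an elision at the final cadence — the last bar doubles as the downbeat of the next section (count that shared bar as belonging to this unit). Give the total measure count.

Basic parallel period: 3 + 3 = 6 bars.
6 (basic form) + 3 (internal expansion) + 2 (introduction) = 11.
The elision shares a bar with the next section but does not change this unit's count.

11 measures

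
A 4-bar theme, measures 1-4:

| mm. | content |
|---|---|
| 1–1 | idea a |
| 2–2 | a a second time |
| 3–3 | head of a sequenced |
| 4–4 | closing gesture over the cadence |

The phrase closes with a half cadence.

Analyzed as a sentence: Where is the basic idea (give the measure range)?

The presentation of a sentence is the basic idea (measure 1) plus its repetition (measure 2); the basic idea is therefore m. 1.

measures 1–1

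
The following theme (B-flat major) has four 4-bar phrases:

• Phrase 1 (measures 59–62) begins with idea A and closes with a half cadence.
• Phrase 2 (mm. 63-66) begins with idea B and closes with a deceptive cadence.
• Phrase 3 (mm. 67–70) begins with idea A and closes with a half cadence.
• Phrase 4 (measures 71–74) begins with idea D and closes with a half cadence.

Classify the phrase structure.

Phrase 4 ends with a half cadence, no stronger than phrase 2's deceptive cadence, so the four phrases do not form a double period; nor do phrases 3–4 duplicate 1–2, so it is not a repeated period. With no phrase reaching a conclusive cadence, the passage is a phrase group.

phrase group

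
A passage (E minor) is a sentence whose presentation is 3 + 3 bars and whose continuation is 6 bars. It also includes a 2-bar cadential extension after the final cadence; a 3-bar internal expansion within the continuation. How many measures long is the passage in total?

Basic sentence: 3 + 3 + 6 = 12 bars.
12 (basic form) + 2 (cadential extension) + 3 (internal expansion) = 17.

17 measures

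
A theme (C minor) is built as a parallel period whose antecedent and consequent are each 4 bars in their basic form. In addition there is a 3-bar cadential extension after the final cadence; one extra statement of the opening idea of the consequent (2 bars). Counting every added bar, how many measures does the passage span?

Basic parallel period: 4 + 4 = 8 bars.
8 (basic form) + 3 (cadential extension) + 2 (extra statement) = 13.

13 measures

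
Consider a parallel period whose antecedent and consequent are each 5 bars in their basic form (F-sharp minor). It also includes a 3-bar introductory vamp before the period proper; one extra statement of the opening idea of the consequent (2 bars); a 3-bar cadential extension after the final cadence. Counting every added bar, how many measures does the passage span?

Basic parallel period: 5 + 5 = 10 bars.
10 (basic form) + 3 (introduction) + 2 (extra statement) + 3 (cadential extension) = 18.

18 measures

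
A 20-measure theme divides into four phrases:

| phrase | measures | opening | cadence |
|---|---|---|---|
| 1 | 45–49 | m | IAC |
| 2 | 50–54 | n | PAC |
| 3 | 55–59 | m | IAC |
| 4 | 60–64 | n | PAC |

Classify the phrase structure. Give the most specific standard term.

repeated period

The cadence pattern IAC–PAC–IAC–PAC is weak–strong twice, and phrases 3–4 restate phrases 1–2: a period heard twice, not a double period (which would end weakly at phrase 2).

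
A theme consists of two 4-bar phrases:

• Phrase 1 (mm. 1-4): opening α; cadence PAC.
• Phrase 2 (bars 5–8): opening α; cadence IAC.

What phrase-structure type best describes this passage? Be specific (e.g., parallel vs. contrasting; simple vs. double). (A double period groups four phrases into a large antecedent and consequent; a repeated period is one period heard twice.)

phrase group

The second phrase closes with an imperfect authentic cadence, which is not stronger than the first phrase's perfect authentic cadence; without a weak→strong cadential pair there is no antecedent–consequent relationship, so this is a phrase group rather than a period.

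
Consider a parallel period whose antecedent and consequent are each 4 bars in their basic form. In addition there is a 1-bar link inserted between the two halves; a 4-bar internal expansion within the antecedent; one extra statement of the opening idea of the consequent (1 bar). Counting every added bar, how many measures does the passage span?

Basic parallel period: 4 + 4 = 8 bars.
8 (basic form) + 1 (link) + 4 (internal expansion) + 1 (extra statement) = 14.

14 measures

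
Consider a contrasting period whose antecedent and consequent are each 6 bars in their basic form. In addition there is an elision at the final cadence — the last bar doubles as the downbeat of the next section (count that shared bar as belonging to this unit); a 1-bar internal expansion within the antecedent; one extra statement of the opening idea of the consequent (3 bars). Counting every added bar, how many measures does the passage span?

16 measures

Basic contrasting period: 6 + 6 = 12 bars.
12 (basic form) + 1 (internal expansion) + 3 (extra statement) = 16.
The elision shares a bar with the next section but does not change this unit's count.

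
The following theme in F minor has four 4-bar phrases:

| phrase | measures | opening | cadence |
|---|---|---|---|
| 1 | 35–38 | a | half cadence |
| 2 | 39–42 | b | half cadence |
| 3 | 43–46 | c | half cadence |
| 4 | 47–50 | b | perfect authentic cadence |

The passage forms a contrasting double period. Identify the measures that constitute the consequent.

measures 43–50

In a double period the four phrases pair into a large antecedent (phrases 1–2, ending half cadence) and a large consequent (phrases 3–4, ending perfect authentic cadence). The consequent spans measures 43–50.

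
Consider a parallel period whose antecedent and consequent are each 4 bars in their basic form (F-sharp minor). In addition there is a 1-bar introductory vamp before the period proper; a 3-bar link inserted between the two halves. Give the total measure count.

Basic parallel period: 4 + 4 = 8 bars.
8 (basic form) + 1 (introduction) + 3 (link) = 12.

12 measures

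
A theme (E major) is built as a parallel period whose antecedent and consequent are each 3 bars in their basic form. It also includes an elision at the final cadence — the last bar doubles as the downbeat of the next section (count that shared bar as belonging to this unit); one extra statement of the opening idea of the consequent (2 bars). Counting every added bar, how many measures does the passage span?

8 measures

Basic parallel period: 3 + 3 = 6 bars.
6 (basic form) + 2 (extra statement) = 8.
The elision shares a bar with the next section but does not change this unit's count.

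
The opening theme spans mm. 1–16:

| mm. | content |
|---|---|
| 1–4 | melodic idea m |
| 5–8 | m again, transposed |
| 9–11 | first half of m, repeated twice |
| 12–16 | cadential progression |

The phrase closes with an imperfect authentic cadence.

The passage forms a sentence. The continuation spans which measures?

After the presentation (measures 1–8), the continuation covers the fragmentation through the cadence: mm. 9–16.

measures 9–16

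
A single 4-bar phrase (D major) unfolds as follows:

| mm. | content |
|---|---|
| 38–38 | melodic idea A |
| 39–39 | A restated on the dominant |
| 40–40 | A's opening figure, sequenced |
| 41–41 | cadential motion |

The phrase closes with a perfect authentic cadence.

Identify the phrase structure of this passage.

sentence

Basic idea (measure 38) + its repetition (bar 39) form the presentation; fragmentation and cadence (mm. 40–41) form the continuation — the 4-bar whole is a sentence.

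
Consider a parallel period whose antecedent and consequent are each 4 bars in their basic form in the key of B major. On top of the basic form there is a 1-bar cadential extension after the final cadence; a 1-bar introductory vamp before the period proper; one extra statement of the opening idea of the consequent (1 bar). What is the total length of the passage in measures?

Basic parallel period: 4 + 4 = 8 bars.
8 (basic form) + 1 (cadential extension) + 1 (introduction) + 1 (extra statement) = 11.

11 measures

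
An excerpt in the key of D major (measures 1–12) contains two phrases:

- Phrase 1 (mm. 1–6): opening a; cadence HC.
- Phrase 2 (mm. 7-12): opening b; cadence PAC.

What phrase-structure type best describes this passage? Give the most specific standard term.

Phrase 1 ends with a half cadence (weaker) and phrase 2 with a perfect authentic cadence (stronger): antecedent + consequent = a period.
The two phrases open with different material (a / b), so the period is contrasting.

contrasting period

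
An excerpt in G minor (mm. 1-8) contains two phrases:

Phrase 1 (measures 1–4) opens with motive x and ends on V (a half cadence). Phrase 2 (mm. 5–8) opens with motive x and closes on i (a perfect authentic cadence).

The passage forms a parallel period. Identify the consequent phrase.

phrase 2

The phrase ending with the weaker cadence (half cadence) is the antecedent; the one ending more conclusively (perfect authentic cadence) is the consequent. The consequent is phrase 2.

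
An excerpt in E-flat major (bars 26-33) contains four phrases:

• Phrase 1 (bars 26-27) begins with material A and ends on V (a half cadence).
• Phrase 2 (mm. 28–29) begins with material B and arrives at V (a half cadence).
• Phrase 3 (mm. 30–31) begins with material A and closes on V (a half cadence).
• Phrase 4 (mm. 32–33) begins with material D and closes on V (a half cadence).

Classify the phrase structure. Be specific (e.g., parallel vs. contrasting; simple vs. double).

phrase group

Phrase 4 ends with a half cadence, no stronger than phrase 2's half cadence, so the four phrases do not form a double period; nor do phrases 3–4 duplicate 1–2, so it is not a repeated period. With no phrase reaching a conclusive cadence, the passage is a phrase group.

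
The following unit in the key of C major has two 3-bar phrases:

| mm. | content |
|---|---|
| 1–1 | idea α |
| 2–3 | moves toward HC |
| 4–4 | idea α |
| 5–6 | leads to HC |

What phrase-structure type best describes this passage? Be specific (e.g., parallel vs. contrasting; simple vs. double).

repeated phrase

Both phrases have the same opening (α) and the same cadence (half cadence): the second is a restatement, not a consequent, so this is a repeated phrase rather than a period.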